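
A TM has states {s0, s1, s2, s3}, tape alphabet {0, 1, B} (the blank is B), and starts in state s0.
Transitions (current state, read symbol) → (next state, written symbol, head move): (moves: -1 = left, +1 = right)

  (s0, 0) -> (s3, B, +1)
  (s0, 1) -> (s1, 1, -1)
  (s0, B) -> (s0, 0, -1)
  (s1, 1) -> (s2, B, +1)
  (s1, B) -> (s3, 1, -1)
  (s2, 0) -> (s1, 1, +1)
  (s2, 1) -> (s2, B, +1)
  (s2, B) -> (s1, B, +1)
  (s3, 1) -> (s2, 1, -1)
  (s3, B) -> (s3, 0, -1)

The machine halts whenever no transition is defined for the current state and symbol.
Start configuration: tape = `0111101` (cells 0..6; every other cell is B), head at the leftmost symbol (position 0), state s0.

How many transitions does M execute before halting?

state=s0 head=0 tape=[0]111101BB   (s0,0)→(s3,B,+1)
state=s3 head=1 tape=B[1]11101BB   (s3,1)→(s2,1,-1)
state=s2 head=0 tape=[B]111101BB   (s2,B)→(s1,B,+1)
state=s1 head=1 tape=B[1]11101BB   (s1,1)→(s2,B,+1)
state=s2 head=2 tape=BB[1]1101BB   (s2,1)→(s2,B,+1)
state=s2 head=3 tape=BBB[1]101BB   (s2,1)→(s2,B,+1)
state=s2 head=4 tape=BBBB[1]01BB   (s2,1)→(s2,B,+1)
state=s2 head=5 tape=BBBBB[0]1BB   (s2,0)→(s1,1,+1)
state=s1 head=6 tape=BBBBB1[1]BB   (s1,1)→(s2,B,+1)
state=s2 head=7 tape=BBBBB1B[B]B   (s2,B)→(s1,B,+1)
state=s1 head=8 tape=BBBBB1BB[B]   (s1,B)→(s3,1,-1)
state=s3 head=7 tape=BBBBB1B[B]1   (s3,B)→(s3,0,-1)
state=s3 head=6 tape=BBBBB1[B]01   (s3,B)→(s3,0,-1)
state=s3 head=5 tape=BBBBB[1]001   (s3,1)→(s2,1,-1)
state=s2 head=4 tape=BBBB[B]1001   (s2,B)→(s1,B,+1)
state=s1 head=5 tape=BBBBB[1]001   (s1,1)→(s2,B,+1)
state=s2 head=6 tape=BBBBBB[0]01   (s2,0)→(s1,1,+1)
state=s1 head=7 tape=BBBBBB1[0]1
M halts after 17 transitions.

17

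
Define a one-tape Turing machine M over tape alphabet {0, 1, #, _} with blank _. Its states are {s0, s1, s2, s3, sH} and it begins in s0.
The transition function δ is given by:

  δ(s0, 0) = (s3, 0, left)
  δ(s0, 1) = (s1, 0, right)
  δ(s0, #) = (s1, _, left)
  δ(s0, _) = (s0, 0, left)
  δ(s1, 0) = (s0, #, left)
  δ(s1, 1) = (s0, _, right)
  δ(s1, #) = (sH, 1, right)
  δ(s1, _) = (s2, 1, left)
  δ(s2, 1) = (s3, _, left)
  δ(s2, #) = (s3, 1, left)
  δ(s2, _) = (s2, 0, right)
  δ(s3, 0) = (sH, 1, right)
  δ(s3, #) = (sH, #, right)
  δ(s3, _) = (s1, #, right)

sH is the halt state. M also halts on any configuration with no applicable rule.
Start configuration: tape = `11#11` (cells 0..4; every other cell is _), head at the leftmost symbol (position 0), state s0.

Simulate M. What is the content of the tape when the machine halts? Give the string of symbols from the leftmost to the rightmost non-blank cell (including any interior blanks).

s0 | [1]1#11   read 1 → write 0, move right, go to s1
s1 | 0[1]#11   read 1 → write _, move right, go to s0
s0 | 0_[#]11   read # → write _, move left, go to s1
s1 | 0[_]_11   read _ → write 1, move left, go to s2
s2 | [0]1_11
The non-blank tape span at halt is 01_11.

01_11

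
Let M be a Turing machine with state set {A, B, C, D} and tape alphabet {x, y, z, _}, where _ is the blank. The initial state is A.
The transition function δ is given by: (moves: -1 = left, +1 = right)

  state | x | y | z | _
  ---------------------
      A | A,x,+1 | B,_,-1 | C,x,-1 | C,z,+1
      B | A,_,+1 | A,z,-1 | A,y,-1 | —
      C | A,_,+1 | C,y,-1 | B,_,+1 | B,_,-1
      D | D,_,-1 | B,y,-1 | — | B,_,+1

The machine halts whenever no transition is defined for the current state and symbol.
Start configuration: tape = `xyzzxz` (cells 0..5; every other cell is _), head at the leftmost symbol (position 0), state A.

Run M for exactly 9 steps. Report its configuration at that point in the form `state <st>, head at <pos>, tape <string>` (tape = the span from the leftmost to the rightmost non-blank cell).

A | [x]yzzxz   read x → write x, move +1, go to A
A | x[y]zzxz   read y → write _, move -1, go to B
B | [x]_zzxz   read x → write _, move +1, go to A
A | _[_]zzxz   read _ → write z, move +1, go to C
C | _z[z]zxz   read z → write _, move +1, go to B
B | _z_[z]xz   read z → write y, move -1, go to A
A | _z[_]yxz   read _ → write z, move +1, go to C
C | _zz[y]xz   read y → write y, move -1, go to C
C | _z[z]yxz   read z → write _, move +1, go to B
B | _z_[y]xz
After 9 steps: state B, head at 3, tape z_yxz.

state B, head at 3, tape z_yxz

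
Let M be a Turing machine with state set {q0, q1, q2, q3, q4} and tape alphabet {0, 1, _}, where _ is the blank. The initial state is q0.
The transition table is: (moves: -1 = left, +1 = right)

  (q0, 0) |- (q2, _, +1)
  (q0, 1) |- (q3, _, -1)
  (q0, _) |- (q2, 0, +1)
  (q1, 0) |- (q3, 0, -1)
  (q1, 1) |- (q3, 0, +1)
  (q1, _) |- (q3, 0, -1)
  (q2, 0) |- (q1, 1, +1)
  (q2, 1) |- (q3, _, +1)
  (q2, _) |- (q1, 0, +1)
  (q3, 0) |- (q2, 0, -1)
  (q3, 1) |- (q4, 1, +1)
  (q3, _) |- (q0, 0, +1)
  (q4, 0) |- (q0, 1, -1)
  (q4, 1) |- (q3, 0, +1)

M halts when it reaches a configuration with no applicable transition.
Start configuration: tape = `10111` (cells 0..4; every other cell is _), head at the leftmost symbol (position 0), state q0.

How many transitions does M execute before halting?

24

state=q0 head=0 tape=_[1]0111____   (q0,1)→(q3,_,-1)
state=q3 head=-1 tape=[_]_0111____   (q3,_)→(q0,0,+1)
state=q0 head=0 tape=0[_]0111____   (q0,_)→(q2,0,+1)
state=q2 head=1 tape=00[0]111____   (q2,0)→(q1,1,+1)
state=q1 head=2 tape=001[1]11____   (q1,1)→(q3,0,+1)
state=q3 head=3 tape=0010[1]1____   (q3,1)→(q4,1,+1)
state=q4 head=4 tape=00101[1]____   (q4,1)→(q3,0,+1)
state=q3 head=5 tape=001010[_]___   (q3,_)→(q0,0,+1)
state=q0 head=6 tape=0010100[_]__   (q0,_)→(q2,0,+1)
state=q2 head=7 tape=00101000[_]_   (q2,_)→(q1,0,+1)
state=q1 head=8 tape=001010000[_]   (q1,_)→(q3,0,-1)
state=q3 head=7 tape=00101000[0]0   (q3,0)→(q2,0,-1)
state=q2 head=6 tape=0010100[0]00   (q2,0)→(q1,1,+1)
state=q1 head=7 tape=00101001[0]0   (q1,0)→(q3,0,-1)
state=q3 head=6 tape=0010100[1]00   (q3,1)→(q4,1,+1)
state=q4 head=7 tape=00101001[0]0   (q4,0)→(q0,1,-1)
state=q0 head=6 tape=0010100[1]10   (q0,1)→(q3,_,-1)
state=q3 head=5 tape=001010[0]_10   (q3,0)→(q2,0,-1)
state=q2 head=4 tape=00101[0]0_10   (q2,0)→(q1,1,+1)
state=q1 head=5 tape=001011[0]_10   (q1,0)→(q3,0,-1)
state=q3 head=4 tape=00101[1]0_10   (q3,1)→(q4,1,+1)
state=q4 head=5 tape=001011[0]_10   (q4,0)→(q0,1,-1)
state=q0 head=4 tape=00101[1]1_10   (q0,1)→(q3,_,-1)
state=q3 head=3 tape=0010[1]_1_10   (q3,1)→(q4,1,+1)
state=q4 head=4 tape=00101[_]1_10
M halts after 24 transitions.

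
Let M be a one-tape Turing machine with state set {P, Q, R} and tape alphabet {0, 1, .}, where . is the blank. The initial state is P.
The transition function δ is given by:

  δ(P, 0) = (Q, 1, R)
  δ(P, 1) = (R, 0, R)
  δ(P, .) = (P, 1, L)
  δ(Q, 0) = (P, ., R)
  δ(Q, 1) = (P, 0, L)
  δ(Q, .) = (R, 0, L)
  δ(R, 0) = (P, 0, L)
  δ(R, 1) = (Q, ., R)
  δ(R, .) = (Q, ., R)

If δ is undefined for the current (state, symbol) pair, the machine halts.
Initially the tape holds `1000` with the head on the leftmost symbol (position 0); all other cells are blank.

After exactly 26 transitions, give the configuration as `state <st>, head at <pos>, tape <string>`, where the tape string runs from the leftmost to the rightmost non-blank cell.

state=P head=0 tape=[1]000...   (P,1)→(R,0,R)
state=R head=1 tape=0[0]00...   (R,0)→(P,0,L)
state=P head=0 tape=[0]000...   (P,0)→(Q,1,R)
state=Q head=1 tape=1[0]00...   (Q,0)→(P,.,R)
state=P head=2 tape=1.[0]0...   (P,0)→(Q,1,R)
state=Q head=3 tape=1.1[0]...   (Q,0)→(P,.,R)
state=P head=4 tape=1.1.[.]..   (P,.)→(P,1,L)
state=P head=3 tape=1.1[.]1..   (P,.)→(P,1,L)
state=P head=2 tape=1.[1]11..   (P,1)→(R,0,R)
state=R head=3 tape=1.0[1]1..   (R,1)→(Q,.,R)
state=Q head=4 tape=1.0.[1]..   (Q,1)→(P,0,L)
state=P head=3 tape=1.0[.]0..   (P,.)→(P,1,L)
state=P head=2 tape=1.[0]10..   (P,0)→(Q,1,R)
state=Q head=3 tape=1.1[1]0..   (Q,1)→(P,0,L)
state=P head=2 tape=1.[1]00..   (P,1)→(R,0,R)
state=R head=3 tape=1.0[0]0..   (R,0)→(P,0,L)
state=P head=2 tape=1.[0]00..   (P,0)→(Q,1,R)
state=Q head=3 tape=1.1[0]0..   (Q,0)→(P,.,R)
state=P head=4 tape=1.1.[0]..   (P,0)→(Q,1,R)
state=Q head=5 tape=1.1.1[.].   (Q,.)→(R,0,L)
state=R head=4 tape=1.1.[1]0.   (R,1)→(Q,.,R)
state=Q head=5 tape=1.1..[0].   (Q,0)→(P,.,R)
state=P head=6 tape=1.1...[.]   (P,.)→(P,1,L)
state=P head=5 tape=1.1..[.]1   (P,.)→(P,1,L)
state=P head=4 tape=1.1.[.]11   (P,.)→(P,1,L)
state=P head=3 tape=1.1[.]111   (P,.)→(P,1,L)
state=P head=2 tape=1.[1]1111
After 26 steps: state P, head at 2, tape 1.11111.

state P, head at 2, tape 1.11111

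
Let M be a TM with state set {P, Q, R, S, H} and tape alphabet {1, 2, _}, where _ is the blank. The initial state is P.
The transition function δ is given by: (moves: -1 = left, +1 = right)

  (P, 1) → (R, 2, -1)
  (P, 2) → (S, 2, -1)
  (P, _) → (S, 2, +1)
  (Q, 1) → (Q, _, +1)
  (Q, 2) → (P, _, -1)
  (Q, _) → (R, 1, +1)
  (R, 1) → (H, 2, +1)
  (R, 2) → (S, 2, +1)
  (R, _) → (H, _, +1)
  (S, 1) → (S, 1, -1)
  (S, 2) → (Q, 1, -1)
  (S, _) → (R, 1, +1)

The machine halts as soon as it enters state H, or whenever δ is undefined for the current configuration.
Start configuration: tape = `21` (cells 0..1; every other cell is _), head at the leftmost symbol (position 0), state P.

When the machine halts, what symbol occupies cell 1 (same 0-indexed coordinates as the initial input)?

P | _[2]1___   read 2 → write 2, move -1, go to S
S | [_]21___   read _ → write 1, move +1, go to R
R | 1[2]1___   read 2 → write 2, move +1, go to S
S | 12[1]___   read 1 → write 1, move -1, go to S
S | 1[2]1___   read 2 → write 1, move -1, go to Q
Q | [1]11___   read 1 → write _, move +1, go to Q
Q | _[1]1___   read 1 → write _, move +1, go to Q
Q | __[1]___   read 1 → write _, move +1, go to Q
Q | ___[_]__   read _ → write 1, move +1, go to R
R | ___1[_]_   read _ → write _, move +1, go to H
H | ___1_[_]
Cell 1 holds _ when M halts.

_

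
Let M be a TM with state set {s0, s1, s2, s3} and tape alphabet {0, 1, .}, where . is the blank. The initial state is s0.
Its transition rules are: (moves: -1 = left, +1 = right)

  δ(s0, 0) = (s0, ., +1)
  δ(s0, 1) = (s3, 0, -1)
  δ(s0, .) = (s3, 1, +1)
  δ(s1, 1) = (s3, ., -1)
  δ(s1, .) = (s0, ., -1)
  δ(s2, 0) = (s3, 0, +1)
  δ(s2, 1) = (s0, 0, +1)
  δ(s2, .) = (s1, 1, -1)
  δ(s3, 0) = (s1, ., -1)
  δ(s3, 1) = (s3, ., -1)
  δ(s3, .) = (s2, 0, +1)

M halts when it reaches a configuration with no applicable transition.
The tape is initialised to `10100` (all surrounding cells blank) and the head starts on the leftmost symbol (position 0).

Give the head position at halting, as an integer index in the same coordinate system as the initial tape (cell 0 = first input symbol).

state=s0 head=0 tape=.[1]0100   (s0,1)→(s3,0,-1)
state=s3 head=-1 tape=[.]00100   (s3,.)→(s2,0,+1)
state=s2 head=0 tape=0[0]0100   (s2,0)→(s3,0,+1)
state=s3 head=1 tape=00[0]100   (s3,0)→(s1,.,-1)
state=s1 head=0 tape=0[0].100
At halt the head is at cell 0.

0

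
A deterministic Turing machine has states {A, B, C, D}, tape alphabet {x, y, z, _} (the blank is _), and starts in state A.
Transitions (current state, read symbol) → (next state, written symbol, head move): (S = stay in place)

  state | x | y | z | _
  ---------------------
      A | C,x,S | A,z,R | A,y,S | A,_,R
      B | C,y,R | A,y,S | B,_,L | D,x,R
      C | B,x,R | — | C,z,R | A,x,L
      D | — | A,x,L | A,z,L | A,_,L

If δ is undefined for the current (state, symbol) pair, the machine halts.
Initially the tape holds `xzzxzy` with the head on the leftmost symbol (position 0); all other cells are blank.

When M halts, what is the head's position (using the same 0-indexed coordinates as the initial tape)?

5

state=A head=0 tape=[x]zzxzy   (A,x)→(C,x,S)
state=C head=0 tape=[x]zzxzy   (C,x)→(B,x,R)
state=B head=1 tape=x[z]zxzy   (B,z)→(B,_,L)
state=B head=0 tape=[x]_zxzy   (B,x)→(C,y,R)
state=C head=1 tape=y[_]zxzy   (C,_)→(A,x,L)
state=A head=0 tape=[y]xzxzy   (A,y)→(A,z,R)
state=A head=1 tape=z[x]zxzy   (A,x)→(C,x,S)
state=C head=1 tape=z[x]zxzy   (C,x)→(B,x,R)
state=B head=2 tape=zx[z]xzy   (B,z)→(B,_,L)
state=B head=1 tape=z[x]_xzy   (B,x)→(C,y,R)
state=C head=2 tape=zy[_]xzy   (C,_)→(A,x,L)
state=A head=1 tape=z[y]xxzy   (A,y)→(A,z,R)
state=A head=2 tape=zz[x]xzy   (A,x)→(C,x,S)
state=C head=2 tape=zz[x]xzy   (C,x)→(B,x,R)
state=B head=3 tape=zzx[x]zy   (B,x)→(C,y,R)
state=C head=4 tape=zzxy[z]y   (C,z)→(C,z,R)
state=C head=5 tape=zzxyz[y]
At halt the head is at cell 5.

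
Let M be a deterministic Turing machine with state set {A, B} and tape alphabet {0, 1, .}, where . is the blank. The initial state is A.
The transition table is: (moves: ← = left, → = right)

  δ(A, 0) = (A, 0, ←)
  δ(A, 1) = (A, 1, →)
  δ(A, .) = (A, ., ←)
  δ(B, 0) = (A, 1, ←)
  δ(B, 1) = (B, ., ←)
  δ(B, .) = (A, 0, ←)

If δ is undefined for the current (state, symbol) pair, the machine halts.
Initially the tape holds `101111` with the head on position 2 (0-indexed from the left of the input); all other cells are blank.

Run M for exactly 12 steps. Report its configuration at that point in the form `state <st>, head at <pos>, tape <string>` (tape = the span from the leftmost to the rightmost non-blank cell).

A | 10[1]111.   read 1 → write 1, move →, go to A
A | 101[1]11.   read 1 → write 1, move →, go to A
A | 1011[1]1.   read 1 → write 1, move →, go to A
A | 10111[1].   read 1 → write 1, move →, go to A
A | 101111[.]   read . → write ., move ←, go to A
A | 10111[1].   read 1 → write 1, move →, go to A
A | 101111[.]   read . → write ., move ←, go to A
A | 10111[1].   read 1 → write 1, move →, go to A
A | 101111[.]   read . → write ., move ←, go to A
A | 10111[1].   read 1 → write 1, move →, go to A
A | 101111[.]   read . → write ., move ←, go to A
A | 10111[1].   read 1 → write 1, move →, go to A
A | 101111[.]
After 12 steps: state A, head at 6, tape 101111.

state A, head at 6, tape 101111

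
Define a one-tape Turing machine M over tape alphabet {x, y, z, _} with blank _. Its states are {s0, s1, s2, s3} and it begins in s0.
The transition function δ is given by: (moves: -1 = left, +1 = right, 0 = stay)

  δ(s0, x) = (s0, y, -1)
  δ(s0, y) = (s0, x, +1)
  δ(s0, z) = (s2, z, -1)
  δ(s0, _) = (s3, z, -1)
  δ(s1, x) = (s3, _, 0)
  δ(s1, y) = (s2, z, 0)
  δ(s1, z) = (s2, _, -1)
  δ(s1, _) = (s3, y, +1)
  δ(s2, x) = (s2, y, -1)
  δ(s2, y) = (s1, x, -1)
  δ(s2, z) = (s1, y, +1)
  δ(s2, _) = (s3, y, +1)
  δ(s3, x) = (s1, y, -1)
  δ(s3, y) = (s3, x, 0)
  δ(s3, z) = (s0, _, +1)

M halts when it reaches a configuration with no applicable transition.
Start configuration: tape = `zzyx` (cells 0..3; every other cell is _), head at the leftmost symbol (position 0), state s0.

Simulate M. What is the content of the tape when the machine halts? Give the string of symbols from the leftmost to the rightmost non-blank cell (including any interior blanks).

y__yy

s0 | _[z]zyx   read z → write z, move -1, go to s2
s2 | [_]zzyx   read _ → write y, move +1, go to s3
s3 | y[z]zyx   read z → write _, move +1, go to s0
s0 | y_[z]yx   read z → write z, move -1, go to s2
s2 | y[_]zyx   read _ → write y, move +1, go to s3
s3 | yy[z]yx   read z → write _, move +1, go to s0
s0 | yy_[y]x   read y → write x, move +1, go to s0
s0 | yy_x[x]   read x → write y, move -1, go to s0
s0 | yy_[x]y   read x → write y, move -1, go to s0
s0 | yy[_]yy   read _ → write z, move -1, go to s3
s3 | y[y]zyy   read y → write x, move 0, go to s3
s3 | y[x]zyy   read x → write y, move -1, go to s1
s1 | [y]yzyy   read y → write z, move 0, go to s2
s2 | [z]yzyy   read z → write y, move +1, go to s1
s1 | y[y]zyy   read y → write z, move 0, go to s2
s2 | y[z]zyy   read z → write y, move +1, go to s1
s1 | yy[z]yy   read z → write _, move -1, go to s2
s2 | y[y]_yy   read y → write x, move -1, go to s1
s1 | [y]x_yy   read y → write z, move 0, go to s2
s2 | [z]x_yy   read z → write y, move +1, go to s1
s1 | y[x]_yy   read x → write _, move 0, go to s3
s3 | y[_]_yy
The non-blank tape span at halt is y__yy.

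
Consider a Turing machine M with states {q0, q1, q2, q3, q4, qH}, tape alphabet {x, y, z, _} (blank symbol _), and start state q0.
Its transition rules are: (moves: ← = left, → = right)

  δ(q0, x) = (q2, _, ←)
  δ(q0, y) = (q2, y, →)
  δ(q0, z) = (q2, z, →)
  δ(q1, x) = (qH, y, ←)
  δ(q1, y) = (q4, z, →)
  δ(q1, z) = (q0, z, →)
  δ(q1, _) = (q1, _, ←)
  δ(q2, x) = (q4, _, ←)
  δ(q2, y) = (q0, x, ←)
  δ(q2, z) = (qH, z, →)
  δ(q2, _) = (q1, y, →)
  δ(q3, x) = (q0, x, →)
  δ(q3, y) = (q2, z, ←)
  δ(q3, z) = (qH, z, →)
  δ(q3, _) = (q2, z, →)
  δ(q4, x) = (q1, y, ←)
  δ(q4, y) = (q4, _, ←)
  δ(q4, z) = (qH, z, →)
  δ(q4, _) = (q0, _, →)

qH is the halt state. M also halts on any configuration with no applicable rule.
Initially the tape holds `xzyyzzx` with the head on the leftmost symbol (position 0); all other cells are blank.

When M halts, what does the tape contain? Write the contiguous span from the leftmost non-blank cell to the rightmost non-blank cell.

z_z_yzzx

state=q0 head=0 tape=_[x]zyyzzx   (q0,x)→(q2,_,←)
state=q2 head=-1 tape=[_]_zyyzzx   (q2,_)→(q1,y,→)
state=q1 head=0 tape=y[_]zyyzzx   (q1,_)→(q1,_,←)
state=q1 head=-1 tape=[y]_zyyzzx   (q1,y)→(q4,z,→)
state=q4 head=0 tape=z[_]zyyzzx   (q4,_)→(q0,_,→)
state=q0 head=1 tape=z_[z]yyzzx   (q0,z)→(q2,z,→)
state=q2 head=2 tape=z_z[y]yzzx   (q2,y)→(q0,x,←)
state=q0 head=1 tape=z_[z]xyzzx   (q0,z)→(q2,z,→)
state=q2 head=2 tape=z_z[x]yzzx   (q2,x)→(q4,_,←)
state=q4 head=1 tape=z_[z]_yzzx   (q4,z)→(qH,z,→)
state=qH head=2 tape=z_z[_]yzzx
The non-blank tape span at halt is z_z_yzzx.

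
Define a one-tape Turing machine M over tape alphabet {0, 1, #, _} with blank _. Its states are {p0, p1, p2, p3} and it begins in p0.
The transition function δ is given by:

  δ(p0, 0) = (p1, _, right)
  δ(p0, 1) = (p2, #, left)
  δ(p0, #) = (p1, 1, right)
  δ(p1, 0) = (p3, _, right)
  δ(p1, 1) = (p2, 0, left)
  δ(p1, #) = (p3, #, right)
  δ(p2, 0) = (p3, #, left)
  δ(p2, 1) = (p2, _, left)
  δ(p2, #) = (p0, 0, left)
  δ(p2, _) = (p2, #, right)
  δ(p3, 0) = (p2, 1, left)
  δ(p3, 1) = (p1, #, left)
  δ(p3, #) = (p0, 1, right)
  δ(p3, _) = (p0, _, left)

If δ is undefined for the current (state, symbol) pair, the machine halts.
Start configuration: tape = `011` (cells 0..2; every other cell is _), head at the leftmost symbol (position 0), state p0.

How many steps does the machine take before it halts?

15

state=p0 head=0 tape=_[0]11_   (p0,0)→(p1,_,right)
state=p1 head=1 tape=__[1]1_   (p1,1)→(p2,0,left)
state=p2 head=0 tape=_[_]01_   (p2,_)→(p2,#,right)
state=p2 head=1 tape=_#[0]1_   (p2,0)→(p3,#,left)
state=p3 head=0 tape=_[#]#1_   (p3,#)→(p0,1,right)
state=p0 head=1 tape=_1[#]1_   (p0,#)→(p1,1,right)
state=p1 head=2 tape=_11[1]_   (p1,1)→(p2,0,left)
state=p2 head=1 tape=_1[1]0_   (p2,1)→(p2,_,left)
state=p2 head=0 tape=_[1]_0_   (p2,1)→(p2,_,left)
state=p2 head=-1 tape=[_]__0_   (p2,_)→(p2,#,right)
state=p2 head=0 tape=#[_]_0_   (p2,_)→(p2,#,right)
state=p2 head=1 tape=##[_]0_   (p2,_)→(p2,#,right)
state=p2 head=2 tape=###[0]_   (p2,0)→(p3,#,left)
state=p3 head=1 tape=##[#]#_   (p3,#)→(p0,1,right)
state=p0 head=2 tape=##1[#]_   (p0,#)→(p1,1,right)
state=p1 head=3 tape=##11[_]
M halts after 15 transitions.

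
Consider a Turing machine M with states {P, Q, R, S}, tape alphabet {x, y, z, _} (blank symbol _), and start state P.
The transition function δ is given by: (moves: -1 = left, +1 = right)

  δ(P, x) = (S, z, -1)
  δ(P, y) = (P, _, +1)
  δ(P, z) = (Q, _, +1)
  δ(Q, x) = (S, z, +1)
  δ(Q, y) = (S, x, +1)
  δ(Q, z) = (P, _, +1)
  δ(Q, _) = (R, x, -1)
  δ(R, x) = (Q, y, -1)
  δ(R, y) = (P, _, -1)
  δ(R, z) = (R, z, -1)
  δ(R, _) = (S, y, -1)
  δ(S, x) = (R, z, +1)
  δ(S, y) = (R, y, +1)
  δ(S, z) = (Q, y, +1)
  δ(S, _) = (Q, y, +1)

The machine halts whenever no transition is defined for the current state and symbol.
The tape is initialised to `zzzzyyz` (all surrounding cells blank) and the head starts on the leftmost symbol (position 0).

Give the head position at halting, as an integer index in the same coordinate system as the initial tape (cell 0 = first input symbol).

4

P | [z]zzzyyz____   read z → write _, move +1, go to Q
Q | _[z]zzyyz____   read z → write _, move +1, go to P
P | __[z]zyyz____   read z → write _, move +1, go to Q
Q | ___[z]yyz____   read z → write _, move +1, go to P
P | ____[y]yz____   read y → write _, move +1, go to P
P | _____[y]z____   read y → write _, move +1, go to P
P | ______[z]____   read z → write _, move +1, go to Q
Q | _______[_]___   read _ → write x, move -1, go to R
R | ______[_]x___   read _ → write y, move -1, go to S
S | _____[_]yx___   read _ → write y, move +1, go to Q
Q | _____y[y]x___   read y → write x, move +1, go to S
S | _____yx[x]___   read x → write z, move +1, go to R
R | _____yxz[_]__   read _ → write y, move -1, go to S
S | _____yx[z]y__   read z → write y, move +1, go to Q
Q | _____yxy[y]__   read y → write x, move +1, go to S
S | _____yxyx[_]_   read _ → write y, move +1, go to Q
Q | _____yxyxy[_]   read _ → write x, move -1, go to R
R | _____yxyx[y]x   read y → write _, move -1, go to P
P | _____yxy[x]_x   read x → write z, move -1, go to S
S | _____yx[y]z_x   read y → write y, move +1, go to R
R | _____yxy[z]_x   read z → write z, move -1, go to R
R | _____yx[y]z_x   read y → write _, move -1, go to P
P | _____y[x]_z_x   read x → write z, move -1, go to S
S | _____[y]z_z_x   read y → write y, move +1, go to R
R | _____y[z]_z_x   read z → write z, move -1, go to R
R | _____[y]z_z_x   read y → write _, move -1, go to P
P | ____[_]_z_z_x
At halt the head is at cell 4.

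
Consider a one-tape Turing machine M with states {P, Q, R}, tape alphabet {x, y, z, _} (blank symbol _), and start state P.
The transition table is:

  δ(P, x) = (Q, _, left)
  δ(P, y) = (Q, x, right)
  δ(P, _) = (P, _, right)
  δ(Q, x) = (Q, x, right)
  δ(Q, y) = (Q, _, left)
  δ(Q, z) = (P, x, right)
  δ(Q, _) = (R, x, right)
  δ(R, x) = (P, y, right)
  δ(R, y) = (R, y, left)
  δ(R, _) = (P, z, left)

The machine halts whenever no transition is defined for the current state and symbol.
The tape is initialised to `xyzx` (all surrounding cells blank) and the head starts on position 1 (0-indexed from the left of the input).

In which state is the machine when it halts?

R

P | x[y]zx_   read y → write x, move right, go to Q
Q | xx[z]x_   read z → write x, move right, go to P
P | xxx[x]_   read x → write _, move left, go to Q
Q | xx[x]__   read x → write x, move right, go to Q
Q | xxx[_]_   read _ → write x, move right, go to R
R | xxxx[_]   read _ → write z, move left, go to P
P | xxx[x]z   read x → write _, move left, go to Q
Q | xx[x]_z   read x → write x, move right, go to Q
Q | xxx[_]z   read _ → write x, move right, go to R
R | xxxx[z]
No transition is defined for (R, z); M halts in state R.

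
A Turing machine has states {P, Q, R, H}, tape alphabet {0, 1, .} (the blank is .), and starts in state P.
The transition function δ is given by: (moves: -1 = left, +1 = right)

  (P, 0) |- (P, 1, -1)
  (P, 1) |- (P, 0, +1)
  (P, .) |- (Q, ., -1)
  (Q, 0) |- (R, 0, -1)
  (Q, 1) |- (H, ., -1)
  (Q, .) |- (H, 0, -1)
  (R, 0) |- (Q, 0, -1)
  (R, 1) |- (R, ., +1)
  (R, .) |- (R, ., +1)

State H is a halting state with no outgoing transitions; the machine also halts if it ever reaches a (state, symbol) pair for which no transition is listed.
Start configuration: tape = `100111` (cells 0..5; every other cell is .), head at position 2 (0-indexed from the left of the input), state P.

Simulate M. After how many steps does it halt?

16

state=P head=2 tape=..10[0]111.   (P,0)→(P,1,-1)
state=P head=1 tape=..1[0]1111.   (P,0)→(P,1,-1)
state=P head=0 tape=..[1]11111.   (P,1)→(P,0,+1)
state=P head=1 tape=..0[1]1111.   (P,1)→(P,0,+1)
state=P head=2 tape=..00[1]111.   (P,1)→(P,0,+1)
state=P head=3 tape=..000[1]11.   (P,1)→(P,0,+1)
state=P head=4 tape=..0000[1]1.   (P,1)→(P,0,+1)
state=P head=5 tape=..00000[1].   (P,1)→(P,0,+1)
state=P head=6 tape=..000000[.]   (P,.)→(Q,.,-1)
state=Q head=5 tape=..00000[0].   (Q,0)→(R,0,-1)
state=R head=4 tape=..0000[0]0.   (R,0)→(Q,0,-1)
state=Q head=3 tape=..000[0]00.   (Q,0)→(R,0,-1)
state=R head=2 tape=..00[0]000.   (R,0)→(Q,0,-1)
state=Q head=1 tape=..0[0]0000.   (Q,0)→(R,0,-1)
state=R head=0 tape=..[0]00000.   (R,0)→(Q,0,-1)
state=Q head=-1 tape=.[.]000000.   (Q,.)→(H,0,-1)
state=H head=-2 tape=[.]0000000.
M halts after 16 transitions.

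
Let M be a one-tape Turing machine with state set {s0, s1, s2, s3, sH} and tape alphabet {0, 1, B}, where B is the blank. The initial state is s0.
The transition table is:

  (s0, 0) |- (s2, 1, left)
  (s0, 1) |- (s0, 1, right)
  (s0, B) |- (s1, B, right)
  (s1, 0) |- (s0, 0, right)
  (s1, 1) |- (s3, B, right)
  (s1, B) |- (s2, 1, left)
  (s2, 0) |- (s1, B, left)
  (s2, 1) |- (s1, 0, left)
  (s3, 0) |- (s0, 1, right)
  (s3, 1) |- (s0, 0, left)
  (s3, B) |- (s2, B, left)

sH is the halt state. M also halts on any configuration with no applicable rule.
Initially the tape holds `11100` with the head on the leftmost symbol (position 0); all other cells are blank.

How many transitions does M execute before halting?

15

s0 | [1]1100BB   read 1 → write 1, move right, go to s0
s0 | 1[1]100BB   read 1 → write 1, move right, go to s0
s0 | 11[1]00BB   read 1 → write 1, move right, go to s0
s0 | 111[0]0BB   read 0 → write 1, move left, go to s2
s2 | 11[1]10BB   read 1 → write 0, move left, go to s1
s1 | 1[1]010BB   read 1 → write B, move right, go to s3
s3 | 1B[0]10BB   read 0 → write 1, move right, go to s0
s0 | 1B1[1]0BB   read 1 → write 1, move right, go to s0
s0 | 1B11[0]BB   read 0 → write 1, move left, go to s2
s2 | 1B1[1]1BB   read 1 → write 0, move left, go to s1
s1 | 1B[1]01BB   read 1 → write B, move right, go to s3
s3 | 1BB[0]1BB   read 0 → write 1, move right, go to s0
s0 | 1BB1[1]BB   read 1 → write 1, move right, go to s0
s0 | 1BB11[B]B   read B → write B, move right, go to s1
s1 | 1BB11B[B]   read B → write 1, move left, go to s2
s2 | 1BB11[B]1
M halts after 15 transitions.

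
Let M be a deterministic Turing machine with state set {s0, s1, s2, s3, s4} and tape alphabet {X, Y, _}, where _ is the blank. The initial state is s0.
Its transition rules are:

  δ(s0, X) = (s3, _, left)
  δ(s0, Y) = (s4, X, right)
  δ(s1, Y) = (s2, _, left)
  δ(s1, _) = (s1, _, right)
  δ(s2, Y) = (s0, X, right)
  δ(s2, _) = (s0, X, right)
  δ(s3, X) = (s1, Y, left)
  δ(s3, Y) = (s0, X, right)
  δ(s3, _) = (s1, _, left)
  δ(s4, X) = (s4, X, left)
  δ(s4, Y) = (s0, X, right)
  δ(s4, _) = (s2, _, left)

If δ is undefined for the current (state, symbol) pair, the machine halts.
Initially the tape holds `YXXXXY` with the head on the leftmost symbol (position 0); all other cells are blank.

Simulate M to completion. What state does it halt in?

state=s0 head=0 tape=__[Y]XXXXY   (s0,Y)→(s4,X,right)
state=s4 head=1 tape=__X[X]XXXY   (s4,X)→(s4,X,left)
state=s4 head=0 tape=__[X]XXXXY   (s4,X)→(s4,X,left)
state=s4 head=-1 tape=_[_]XXXXXY   (s4,_)→(s2,_,left)
state=s2 head=-2 tape=[_]_XXXXXY   (s2,_)→(s0,X,right)
state=s0 head=-1 tape=X[_]XXXXXY
No transition is defined for (s0, _); M halts in state s0.

s0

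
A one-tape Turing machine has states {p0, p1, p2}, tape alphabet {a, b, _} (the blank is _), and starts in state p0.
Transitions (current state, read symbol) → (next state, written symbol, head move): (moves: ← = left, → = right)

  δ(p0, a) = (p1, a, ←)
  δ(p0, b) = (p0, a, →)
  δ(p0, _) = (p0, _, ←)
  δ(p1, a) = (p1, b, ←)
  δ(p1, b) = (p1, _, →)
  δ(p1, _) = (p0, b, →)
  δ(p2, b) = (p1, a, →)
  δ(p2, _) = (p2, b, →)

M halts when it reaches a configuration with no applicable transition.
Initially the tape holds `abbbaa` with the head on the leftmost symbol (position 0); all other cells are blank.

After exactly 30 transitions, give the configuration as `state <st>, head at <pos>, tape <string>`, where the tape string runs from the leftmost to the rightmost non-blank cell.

state=p0 head=0 tape=_[a]bbbaa_   (p0,a)→(p1,a,←)
state=p1 head=-1 tape=[_]abbbaa_   (p1,_)→(p0,b,→)
state=p0 head=0 tape=b[a]bbbaa_   (p0,a)→(p1,a,←)
state=p1 head=-1 tape=[b]abbbaa_   (p1,b)→(p1,_,→)
state=p1 head=0 tape=_[a]bbbaa_   (p1,a)→(p1,b,←)
state=p1 head=-1 tape=[_]bbbbaa_   (p1,_)→(p0,b,→)
state=p0 head=0 tape=b[b]bbbaa_   (p0,b)→(p0,a,→)
state=p0 head=1 tape=ba[b]bbaa_   (p0,b)→(p0,a,→)
state=p0 head=2 tape=baa[b]baa_   (p0,b)→(p0,a,→)
state=p0 head=3 tape=baaa[b]aa_   (p0,b)→(p0,a,→)
state=p0 head=4 tape=baaaa[a]a_   (p0,a)→(p1,a,←)
state=p1 head=3 tape=baaa[a]aa_   (p1,a)→(p1,b,←)
state=p1 head=2 tape=baa[a]baa_   (p1,a)→(p1,b,←)
state=p1 head=1 tape=ba[a]bbaa_   (p1,a)→(p1,b,←)
state=p1 head=0 tape=b[a]bbbaa_   (p1,a)→(p1,b,←)
state=p1 head=-1 tape=[b]bbbbaa_   (p1,b)→(p1,_,→)
state=p1 head=0 tape=_[b]bbbaa_   (p1,b)→(p1,_,→)
state=p1 head=1 tape=__[b]bbaa_   (p1,b)→(p1,_,→)
state=p1 head=2 tape=___[b]baa_   (p1,b)→(p1,_,→)
state=p1 head=3 tape=____[b]aa_   (p1,b)→(p1,_,→)
state=p1 head=4 tape=_____[a]a_   (p1,a)→(p1,b,←)
state=p1 head=3 tape=____[_]ba_   (p1,_)→(p0,b,→)
state=p0 head=4 tape=____b[b]a_   (p0,b)→(p0,a,→)
state=p0 head=5 tape=____ba[a]_   (p0,a)→(p1,a,←)
state=p1 head=4 tape=____b[a]a_   (p1,a)→(p1,b,←)
state=p1 head=3 tape=____[b]ba_   (p1,b)→(p1,_,→)
state=p1 head=4 tape=_____[b]a_   (p1,b)→(p1,_,→)
state=p1 head=5 tape=______[a]_   (p1,a)→(p1,b,←)
state=p1 head=4 tape=_____[_]b_   (p1,_)→(p0,b,→)
state=p0 head=5 tape=_____b[b]_   (p0,b)→(p0,a,→)
state=p0 head=6 tape=_____ba[_]
After 30 steps: state p0, head at 6, tape ba.

state p0, head at 6, tape ba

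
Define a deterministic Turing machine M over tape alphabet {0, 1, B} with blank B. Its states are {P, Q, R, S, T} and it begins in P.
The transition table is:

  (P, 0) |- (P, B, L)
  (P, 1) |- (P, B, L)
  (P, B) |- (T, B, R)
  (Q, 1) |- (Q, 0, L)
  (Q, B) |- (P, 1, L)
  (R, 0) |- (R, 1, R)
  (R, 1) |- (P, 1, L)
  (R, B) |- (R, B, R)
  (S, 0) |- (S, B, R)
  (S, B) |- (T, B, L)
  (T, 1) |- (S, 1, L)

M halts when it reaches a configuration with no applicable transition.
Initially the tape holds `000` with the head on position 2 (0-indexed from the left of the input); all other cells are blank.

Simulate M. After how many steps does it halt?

state=P head=2 tape=B00[0]   (P,0)→(P,B,L)
state=P head=1 tape=B0[0]B   (P,0)→(P,B,L)
state=P head=0 tape=B[0]BB   (P,0)→(P,B,L)
state=P head=-1 tape=[B]BBB   (P,B)→(T,B,R)
state=T head=0 tape=B[B]BB
M halts after 4 transitions.

4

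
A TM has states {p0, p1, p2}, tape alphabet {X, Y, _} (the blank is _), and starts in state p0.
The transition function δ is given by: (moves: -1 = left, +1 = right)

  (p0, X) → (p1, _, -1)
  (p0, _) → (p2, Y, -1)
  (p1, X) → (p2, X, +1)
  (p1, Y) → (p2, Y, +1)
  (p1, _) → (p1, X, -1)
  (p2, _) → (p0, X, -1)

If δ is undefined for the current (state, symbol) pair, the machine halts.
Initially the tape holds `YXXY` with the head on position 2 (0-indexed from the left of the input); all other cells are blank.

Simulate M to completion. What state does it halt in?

p0

p0 | YX[X]Y   read X → write _, move -1, go to p1
p1 | Y[X]_Y   read X → write X, move +1, go to p2
p2 | YX[_]Y   read _ → write X, move -1, go to p0
p0 | Y[X]XY   read X → write _, move -1, go to p1
p1 | [Y]_XY   read Y → write Y, move +1, go to p2
p2 | Y[_]XY   read _ → write X, move -1, go to p0
p0 | [Y]XXY
No transition is defined for (p0, Y); M halts in state p0.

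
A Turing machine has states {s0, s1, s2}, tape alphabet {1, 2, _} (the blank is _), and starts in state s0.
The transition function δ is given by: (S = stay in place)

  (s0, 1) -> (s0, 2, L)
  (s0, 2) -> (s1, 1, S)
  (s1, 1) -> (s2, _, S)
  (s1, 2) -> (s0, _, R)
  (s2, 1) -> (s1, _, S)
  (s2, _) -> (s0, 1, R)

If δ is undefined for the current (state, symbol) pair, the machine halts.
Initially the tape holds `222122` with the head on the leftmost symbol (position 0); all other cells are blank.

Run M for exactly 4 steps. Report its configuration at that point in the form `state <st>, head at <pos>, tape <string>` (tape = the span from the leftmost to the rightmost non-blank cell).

state s1, head at 1, tape 112122

state=s0 head=0 tape=[2]22122   (s0,2)→(s1,1,S)
state=s1 head=0 tape=[1]22122   (s1,1)→(s2,_,S)
state=s2 head=0 tape=[_]22122   (s2,_)→(s0,1,R)
state=s0 head=1 tape=1[2]2122   (s0,2)→(s1,1,S)
state=s1 head=1 tape=1[1]2122
After 4 steps: state s1, head at 1, tape 112122.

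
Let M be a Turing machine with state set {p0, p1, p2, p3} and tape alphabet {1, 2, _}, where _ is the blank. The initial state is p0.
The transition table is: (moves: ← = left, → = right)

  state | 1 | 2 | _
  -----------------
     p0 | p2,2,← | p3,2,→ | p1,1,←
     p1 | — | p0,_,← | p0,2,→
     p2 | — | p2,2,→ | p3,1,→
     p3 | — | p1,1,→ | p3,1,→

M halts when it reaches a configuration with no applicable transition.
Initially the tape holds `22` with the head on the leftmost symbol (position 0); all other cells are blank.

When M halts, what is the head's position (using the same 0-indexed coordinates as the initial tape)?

state=p0 head=0 tape=[2]2__   (p0,2)→(p3,2,→)
state=p3 head=1 tape=2[2]__   (p3,2)→(p1,1,→)
state=p1 head=2 tape=21[_]_   (p1,_)→(p0,2,→)
state=p0 head=3 tape=212[_]   (p0,_)→(p1,1,←)
state=p1 head=2 tape=21[2]1   (p1,2)→(p0,_,←)
state=p0 head=1 tape=2[1]_1   (p0,1)→(p2,2,←)
state=p2 head=0 tape=[2]2_1   (p2,2)→(p2,2,→)
state=p2 head=1 tape=2[2]_1   (p2,2)→(p2,2,→)
state=p2 head=2 tape=22[_]1   (p2,_)→(p3,1,→)
state=p3 head=3 tape=221[1]
At halt the head is at cell 3.

3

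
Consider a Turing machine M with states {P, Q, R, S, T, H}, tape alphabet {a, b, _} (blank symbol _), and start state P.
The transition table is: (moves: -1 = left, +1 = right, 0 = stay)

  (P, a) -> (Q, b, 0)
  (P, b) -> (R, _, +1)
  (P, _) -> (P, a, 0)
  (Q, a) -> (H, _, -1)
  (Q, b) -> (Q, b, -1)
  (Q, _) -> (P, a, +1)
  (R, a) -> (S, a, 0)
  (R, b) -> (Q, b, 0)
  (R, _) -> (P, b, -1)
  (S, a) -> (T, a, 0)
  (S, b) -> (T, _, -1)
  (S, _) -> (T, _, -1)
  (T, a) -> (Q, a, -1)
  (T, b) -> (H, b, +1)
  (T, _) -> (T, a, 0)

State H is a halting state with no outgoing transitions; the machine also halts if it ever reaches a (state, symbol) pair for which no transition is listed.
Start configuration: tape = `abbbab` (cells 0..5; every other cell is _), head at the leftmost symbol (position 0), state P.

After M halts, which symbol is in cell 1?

a

state=P head=0 tape=_[a]bbbab   (P,a)→(Q,b,0)
state=Q head=0 tape=_[b]bbbab   (Q,b)→(Q,b,-1)
state=Q head=-1 tape=[_]bbbbab   (Q,_)→(P,a,+1)
state=P head=0 tape=a[b]bbbab   (P,b)→(R,_,+1)
state=R head=1 tape=a_[b]bbab   (R,b)→(Q,b,0)
state=Q head=1 tape=a_[b]bbab   (Q,b)→(Q,b,-1)
state=Q head=0 tape=a[_]bbbab   (Q,_)→(P,a,+1)
state=P head=1 tape=aa[b]bbab   (P,b)→(R,_,+1)
state=R head=2 tape=aa_[b]bab   (R,b)→(Q,b,0)
state=Q head=2 tape=aa_[b]bab   (Q,b)→(Q,b,-1)
state=Q head=1 tape=aa[_]bbab   (Q,_)→(P,a,+1)
state=P head=2 tape=aaa[b]bab   (P,b)→(R,_,+1)
state=R head=3 tape=aaa_[b]ab   (R,b)→(Q,b,0)
state=Q head=3 tape=aaa_[b]ab   (Q,b)→(Q,b,-1)
state=Q head=2 tape=aaa[_]bab   (Q,_)→(P,a,+1)
state=P head=3 tape=aaaa[b]ab   (P,b)→(R,_,+1)
state=R head=4 tape=aaaa_[a]b   (R,a)→(S,a,0)
state=S head=4 tape=aaaa_[a]b   (S,a)→(T,a,0)
state=T head=4 tape=aaaa_[a]b   (T,a)→(Q,a,-1)
state=Q head=3 tape=aaaa[_]ab   (Q,_)→(P,a,+1)
state=P head=4 tape=aaaaa[a]b   (P,a)→(Q,b,0)
state=Q head=4 tape=aaaaa[b]b   (Q,b)→(Q,b,-1)
state=Q head=3 tape=aaaa[a]bb   (Q,a)→(H,_,-1)
state=H head=2 tape=aaa[a]_bb
Cell 1 holds a when M halts.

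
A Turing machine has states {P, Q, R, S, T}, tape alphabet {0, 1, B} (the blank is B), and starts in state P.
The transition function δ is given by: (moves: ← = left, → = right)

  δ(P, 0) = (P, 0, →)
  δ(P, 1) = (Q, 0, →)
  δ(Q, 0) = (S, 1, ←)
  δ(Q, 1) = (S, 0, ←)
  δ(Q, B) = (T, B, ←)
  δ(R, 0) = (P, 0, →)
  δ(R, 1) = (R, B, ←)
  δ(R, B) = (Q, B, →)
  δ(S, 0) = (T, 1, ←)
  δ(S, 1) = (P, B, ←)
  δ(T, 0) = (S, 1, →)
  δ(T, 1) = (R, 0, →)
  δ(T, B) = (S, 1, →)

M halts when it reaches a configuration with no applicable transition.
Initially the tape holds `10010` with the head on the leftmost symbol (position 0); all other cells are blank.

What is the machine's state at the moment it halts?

state=P head=0 tape=B[1]0010   (P,1)→(Q,0,→)
state=Q head=1 tape=B0[0]010   (Q,0)→(S,1,←)
state=S head=0 tape=B[0]1010   (S,0)→(T,1,←)
state=T head=-1 tape=[B]11010   (T,B)→(S,1,→)
state=S head=0 tape=1[1]1010   (S,1)→(P,B,←)
state=P head=-1 tape=[1]B1010   (P,1)→(Q,0,→)
state=Q head=0 tape=0[B]1010   (Q,B)→(T,B,←)
state=T head=-1 tape=[0]B1010   (T,0)→(S,1,→)
state=S head=0 tape=1[B]1010
No transition is defined for (S, B); M halts in state S.

S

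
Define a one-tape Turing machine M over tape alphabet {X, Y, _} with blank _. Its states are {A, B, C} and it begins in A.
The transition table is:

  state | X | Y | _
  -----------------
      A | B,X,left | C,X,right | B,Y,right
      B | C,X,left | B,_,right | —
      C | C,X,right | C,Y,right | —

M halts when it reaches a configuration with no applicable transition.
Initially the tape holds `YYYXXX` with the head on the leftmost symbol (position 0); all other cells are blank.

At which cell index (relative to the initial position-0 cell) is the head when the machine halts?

state=A head=0 tape=[Y]YYXXX_   (A,Y)→(C,X,right)
state=C head=1 tape=X[Y]YXXX_   (C,Y)→(C,Y,right)
state=C head=2 tape=XY[Y]XXX_   (C,Y)→(C,Y,right)
state=C head=3 tape=XYY[X]XX_   (C,X)→(C,X,right)
state=C head=4 tape=XYYX[X]X_   (C,X)→(C,X,right)
state=C head=5 tape=XYYXX[X]_   (C,X)→(C,X,right)
state=C head=6 tape=XYYXXX[_]
At halt the head is at cell 6.

6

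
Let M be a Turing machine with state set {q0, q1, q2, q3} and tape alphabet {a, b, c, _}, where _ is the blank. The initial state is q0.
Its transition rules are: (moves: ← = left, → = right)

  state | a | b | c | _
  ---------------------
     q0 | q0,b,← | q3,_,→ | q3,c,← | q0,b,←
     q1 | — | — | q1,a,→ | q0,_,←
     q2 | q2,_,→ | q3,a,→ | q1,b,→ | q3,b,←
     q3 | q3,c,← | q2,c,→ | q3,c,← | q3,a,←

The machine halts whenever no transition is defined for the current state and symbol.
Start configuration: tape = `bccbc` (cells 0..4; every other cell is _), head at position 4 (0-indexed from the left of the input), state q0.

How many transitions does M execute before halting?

state=q0 head=4 tape=bccb[c]_   (q0,c)→(q3,c,←)
state=q3 head=3 tape=bcc[b]c_   (q3,b)→(q2,c,→)
state=q2 head=4 tape=bccc[c]_   (q2,c)→(q1,b,→)
state=q1 head=5 tape=bcccb[_]   (q1,_)→(q0,_,←)
state=q0 head=4 tape=bccc[b]_   (q0,b)→(q3,_,→)
state=q3 head=5 tape=bccc_[_]   (q3,_)→(q3,a,←)
state=q3 head=4 tape=bccc[_]a   (q3,_)→(q3,a,←)
state=q3 head=3 tape=bcc[c]aa   (q3,c)→(q3,c,←)
state=q3 head=2 tape=bc[c]caa   (q3,c)→(q3,c,←)
state=q3 head=1 tape=b[c]ccaa   (q3,c)→(q3,c,←)
state=q3 head=0 tape=[b]cccaa   (q3,b)→(q2,c,→)
state=q2 head=1 tape=c[c]ccaa   (q2,c)→(q1,b,→)
state=q1 head=2 tape=cb[c]caa   (q1,c)→(q1,a,→)
state=q1 head=3 tape=cba[c]aa   (q1,c)→(q1,a,→)
state=q1 head=4 tape=cbaa[a]a
M halts after 14 transitions.

14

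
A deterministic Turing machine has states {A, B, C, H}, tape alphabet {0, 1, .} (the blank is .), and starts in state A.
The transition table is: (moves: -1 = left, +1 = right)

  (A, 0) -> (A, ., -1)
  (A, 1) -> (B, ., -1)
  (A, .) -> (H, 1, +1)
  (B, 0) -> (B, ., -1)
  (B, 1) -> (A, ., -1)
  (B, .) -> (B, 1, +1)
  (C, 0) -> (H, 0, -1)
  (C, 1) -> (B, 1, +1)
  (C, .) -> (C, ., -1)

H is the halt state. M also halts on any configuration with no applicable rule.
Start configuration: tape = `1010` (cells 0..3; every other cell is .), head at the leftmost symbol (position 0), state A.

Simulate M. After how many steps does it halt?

16

A | ...[1]010   read 1 → write ., move -1, go to B
B | ..[.].010   read . → write 1, move +1, go to B
B | ..1[.]010   read . → write 1, move +1, go to B
B | ..11[0]10   read 0 → write ., move -1, go to B
B | ..1[1].10   read 1 → write ., move -1, go to A
A | ..[1]..10   read 1 → write ., move -1, go to B
B | .[.]...10   read . → write 1, move +1, go to B
B | .1[.]..10   read . → write 1, move +1, go to B
B | .11[.].10   read . → write 1, move +1, go to B
B | .111[.]10   read . → write 1, move +1, go to B
B | .1111[1]0   read 1 → write ., move -1, go to A
A | .111[1].0   read 1 → write ., move -1, go to B
B | .11[1]..0   read 1 → write ., move -1, go to A
A | .1[1]...0   read 1 → write ., move -1, go to B
B | .[1]....0   read 1 → write ., move -1, go to A
A | [.].....0   read . → write 1, move +1, go to H
H | 1[.]....0
M halts after 16 transitions.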